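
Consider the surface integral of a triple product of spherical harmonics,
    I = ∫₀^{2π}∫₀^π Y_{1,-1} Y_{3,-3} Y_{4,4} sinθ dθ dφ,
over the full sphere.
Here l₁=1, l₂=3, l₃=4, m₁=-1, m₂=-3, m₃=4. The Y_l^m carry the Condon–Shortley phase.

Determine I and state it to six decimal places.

Checks pass: Σm=0; 8 even; l₃=4∈[2,4].
(2·1+1)(2·3+1)(2·4+1) = 189
Δ: 0! 2! 6! / 9! → 1/252
sum: t=0:+1/36 = 1/36
3j²(1 3 4; 0 0 0) = Δ·Π!·Σ² = 4/63  (sign +1)
sum: t=0:+1/1440 = 1/1440
3j²(1 3 4; -1 -3 4) = Δ·Π!·Σ² = 1/9  (sign +1)
combine: 4πI² = 189·4/63·1/9 = 4/3
take √, sign +1: I = 0.32573501

0.325735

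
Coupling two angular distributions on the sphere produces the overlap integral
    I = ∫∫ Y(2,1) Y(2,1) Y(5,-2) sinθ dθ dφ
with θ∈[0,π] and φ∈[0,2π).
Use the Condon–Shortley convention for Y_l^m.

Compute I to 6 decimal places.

0.000000

|2−2|≤5≤2+2 violated ⇒ I = 0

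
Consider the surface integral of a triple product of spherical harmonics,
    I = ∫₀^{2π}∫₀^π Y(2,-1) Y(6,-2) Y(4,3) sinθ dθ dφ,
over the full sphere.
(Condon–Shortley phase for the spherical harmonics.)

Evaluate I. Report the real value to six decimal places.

Checks pass: Σm=0; 12 even; l₃=4∈[4,8].
(2·2+1)(2·6+1)(2·4+1) = 585
Δ: 4! 0! 8! / 13! → 1/6435
sum: t=2:+1/2304 = 1/2304
3j²(2 6 4; 0 0 0) = Δ·Π!·Σ² = 5/143  (sign +1)
sum: t=3:−1/30240 = -1/30240
3j²(2 6 4; -1 -2 3) = Δ·Π!·Σ² = 32/6435  (sign +1)
combine: 4πI² = 585·5/143·32/6435 = 160/1573
take √, sign +1: I = 0.08996855

0.089969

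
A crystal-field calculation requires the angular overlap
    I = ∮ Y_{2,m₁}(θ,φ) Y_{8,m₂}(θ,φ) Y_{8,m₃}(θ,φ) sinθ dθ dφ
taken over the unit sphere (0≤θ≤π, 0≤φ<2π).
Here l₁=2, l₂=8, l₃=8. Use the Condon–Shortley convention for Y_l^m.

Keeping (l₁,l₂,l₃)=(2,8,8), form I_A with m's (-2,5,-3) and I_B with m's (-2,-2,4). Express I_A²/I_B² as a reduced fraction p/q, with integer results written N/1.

l's match ⇒ only the (l;m) 3-j factors differ between A and B.
A: triangle coeff Δ(2,8,8) = 1/348840; Σ_t [2,2]: t=2:+1/958003200 = 1/958003200; (3j)²=13/969 [(2 8 8; -2 5 -3)], sign=-1
B: triangle coeff Δ(2,8,8) = 1/348840; Σ_t [2,2]: t=2:+1/348364800 = 1/348364800; (3j)²=11/646 [(2 8 8; -2 -2 4)], sign=+1
I_A²/I_B² = (13/969)/(11/646) = 26/33

26/33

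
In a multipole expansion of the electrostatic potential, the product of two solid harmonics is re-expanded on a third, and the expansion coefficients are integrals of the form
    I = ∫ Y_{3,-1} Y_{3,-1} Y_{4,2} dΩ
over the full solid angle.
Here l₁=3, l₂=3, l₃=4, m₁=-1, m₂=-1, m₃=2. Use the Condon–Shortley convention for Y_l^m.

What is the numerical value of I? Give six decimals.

Checks pass: Σm=0; 10 even; l₃=4∈[0,6].
(2·3+1)(2·3+1)(2·4+1) = 441
Δ: 2! 4! 4! / 11! → 1/34650
sum: t=0:+1/72 t=1:−1/16 t=2:+1/72 = -5/144
3j²(3 3 4; 0 0 0) = Δ·Π!·Σ² = 2/77  (sign -1)
sum: t=0:+1/192 t=1:−1/36 t=2:+1/192 = -5/288
3j²(3 3 4; -1 -1 2) = Δ·Π!·Σ² = 20/693  (sign -1)
combine: 4πI² = 441·2/77·20/693 = 40/121
take √, sign +1: I = 0.16219310

0.162193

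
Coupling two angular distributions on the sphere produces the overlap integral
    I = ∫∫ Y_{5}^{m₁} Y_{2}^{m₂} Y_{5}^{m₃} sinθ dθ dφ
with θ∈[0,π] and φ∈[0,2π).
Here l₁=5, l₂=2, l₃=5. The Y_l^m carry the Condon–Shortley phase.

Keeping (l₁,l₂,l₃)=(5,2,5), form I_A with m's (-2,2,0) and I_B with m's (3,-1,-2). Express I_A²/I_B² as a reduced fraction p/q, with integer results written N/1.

7/5

Same 5,2,5: normalisation and zero-m 3j drop out of the ratio.
A: Δ: 2! 8! 2! / 13! → 1/38610; sum: t=2:+1/2880 = 1/2880; 3j²(5 2 5; -2 2 0) = Δ·Π!·Σ² = 14/429  (sign -1)
B: Δ: 2! 8! 2! / 13! → 1/38610; sum: t=0:+1/2880 t=1:−1/10080 = 1/4032; 3j²(5 2 5; 3 -1 -2) = Δ·Π!·Σ² = 10/429  (sign -1)
I_A²/I_B² = (14/429)/(10/429) = 7/5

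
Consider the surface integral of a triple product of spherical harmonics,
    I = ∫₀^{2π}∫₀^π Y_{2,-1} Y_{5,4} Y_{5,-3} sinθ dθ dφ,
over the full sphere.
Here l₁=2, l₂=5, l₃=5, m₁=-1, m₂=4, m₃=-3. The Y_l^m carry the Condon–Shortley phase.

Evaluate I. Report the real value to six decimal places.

0.196098

m-sum 0 ✓  L=12 even ✓  3≤5≤7 ✓
Π(2lᵢ+1) = 5×11×11 = 605
triangle coeff Δ(2,5,5) = 1/38610
Σ_t [0,2]: t=0:+1/2880 t=1:−1/576 t=2:+1/2880 = -1/960
(3j)²=10/429 [(2 5 5; 0 0 0)], sign=+1
Σ_t [1,2]: t=1:−1/80640 t=2:+1/10080 = 1/11520
(3j)²=49/1430 [(2 5 5; -1 4 -3)], sign=+1
⇒ 4πI² = 245/507
I = (+1)√(245/507/(4π)) = 0.19609844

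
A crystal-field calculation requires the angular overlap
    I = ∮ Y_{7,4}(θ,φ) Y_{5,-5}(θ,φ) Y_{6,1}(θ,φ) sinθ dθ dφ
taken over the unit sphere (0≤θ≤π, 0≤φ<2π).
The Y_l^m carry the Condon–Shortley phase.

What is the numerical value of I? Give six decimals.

m-sum 0 ✓  L=18 even ✓  2≤6≤12 ✓
Π(2lᵢ+1) = 15×11×13 = 2145
triangle coeff Δ(7,5,6) = 1/174594420
Σ_t [1,5]: t=1:−1/4147200 t=2:+1/207360 t=3:−1/82944 t=4:+1/207360 t=5:−1/4147200 = -1/345600
(3j)²=420/46189 [(7 5 6; 0 0 0)], sign=-1
Σ_t [0,0]: t=0:+1/12441600 = 1/12441600
(3j)²=245/12597 [(7 5 6; 4 -5 1)], sign=-1
⇒ 4πI² = 514500/1356277
I = (+1)√(514500/1356277/(4π)) = 0.17374550

0.173745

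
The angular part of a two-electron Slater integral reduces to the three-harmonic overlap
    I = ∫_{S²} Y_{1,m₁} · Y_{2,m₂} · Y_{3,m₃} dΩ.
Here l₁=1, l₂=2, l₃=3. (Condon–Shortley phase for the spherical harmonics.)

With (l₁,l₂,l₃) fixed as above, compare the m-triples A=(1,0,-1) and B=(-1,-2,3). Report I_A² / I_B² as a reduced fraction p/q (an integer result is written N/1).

2/5

l's match ⇒ only the (l;m) 3-j factors differ between A and B.
A: triangle coeff Δ(1,2,3) = 1/105; Σ_t [0,0]: t=0:+1/8 = 1/8; (3j)²=2/35 [(1 2 3; 1 0 -1)], sign=+1
B: triangle coeff Δ(1,2,3) = 1/105; Σ_t [0,0]: t=0:+1/48 = 1/48; (3j)²=1/7 [(1 2 3; -1 -2 3)], sign=+1
I_A²/I_B² = (2/35)/(1/7) = 2/5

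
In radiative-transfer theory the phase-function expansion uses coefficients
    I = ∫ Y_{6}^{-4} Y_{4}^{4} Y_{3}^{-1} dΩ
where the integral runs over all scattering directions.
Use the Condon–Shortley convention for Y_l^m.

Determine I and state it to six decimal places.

Σmᵢ = -1 ≠ 0, so the φ-integral vanishes; I = 0

0.000000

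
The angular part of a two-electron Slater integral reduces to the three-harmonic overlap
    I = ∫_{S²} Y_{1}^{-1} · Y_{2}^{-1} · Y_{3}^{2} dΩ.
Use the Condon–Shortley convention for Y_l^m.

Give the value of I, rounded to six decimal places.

0.261169

Rules hold: Σm=0, L=6 even, 1≤3≤3.
N = 3·5·7 = 105
Δ = 0!·2!·4!/7! = 1/105
Racah Σ t=0..0: t=0:+1/4 = 1/4
⇒ 3j(1 2 3; 0 0 0)² = 3/35, sgn -1
Racah Σ t=0..0: t=0:+1/12 = 1/12
⇒ 3j(1 2 3; -1 -1 2)² = 2/21, sgn -1
4πI² = N·(3j₀)²·(3jₘ)² = 6/7
I = +1·√(0.857143/4π) = 0.26116903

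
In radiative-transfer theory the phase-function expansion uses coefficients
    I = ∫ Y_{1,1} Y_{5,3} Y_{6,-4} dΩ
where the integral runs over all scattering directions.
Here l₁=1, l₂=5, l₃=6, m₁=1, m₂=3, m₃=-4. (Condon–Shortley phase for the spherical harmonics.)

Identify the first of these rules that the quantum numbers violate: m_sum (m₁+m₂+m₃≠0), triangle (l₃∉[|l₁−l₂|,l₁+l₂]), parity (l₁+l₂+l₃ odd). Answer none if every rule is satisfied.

none

azimuthal sum: 1 + 3 − 4 = 0  ✓
4 ≤ 6 ≤ 6 (triangle on l)  ✓
L = 1 + 5 + 6 = 12 (even)  ✓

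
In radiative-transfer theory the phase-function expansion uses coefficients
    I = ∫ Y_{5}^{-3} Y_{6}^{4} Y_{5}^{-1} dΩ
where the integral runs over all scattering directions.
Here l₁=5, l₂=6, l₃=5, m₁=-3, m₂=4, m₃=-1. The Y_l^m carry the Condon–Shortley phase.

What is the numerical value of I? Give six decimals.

Checks pass: Σm=0; 16 even; l₃=5∈[1,11].
(2·5+1)(2·6+1)(2·5+1) = 1573
Δ: 6! 4! 6! / 17! → 1/28588560
sum: t=1:−1/345600 t=2:+1/13824 t=3:−1/5184 t=4:+1/13824 t=5:−1/345600 = -7/129600
3j²(5 6 5; 0 0 0) = Δ·Π!·Σ² = 80/7293  (sign +1)
sum: t=4:+1/829440 t=5:−1/86400 t=6:+1/138240 = -13/4147200
3j²(5 6 5; -3 4 -1) = Δ·Π!·Σ² = 13/3740  (sign -1)
combine: 4πI² = 1573·80/7293·13/3740 = 52/867
take √, sign -1: I = -0.06908555

-0.069086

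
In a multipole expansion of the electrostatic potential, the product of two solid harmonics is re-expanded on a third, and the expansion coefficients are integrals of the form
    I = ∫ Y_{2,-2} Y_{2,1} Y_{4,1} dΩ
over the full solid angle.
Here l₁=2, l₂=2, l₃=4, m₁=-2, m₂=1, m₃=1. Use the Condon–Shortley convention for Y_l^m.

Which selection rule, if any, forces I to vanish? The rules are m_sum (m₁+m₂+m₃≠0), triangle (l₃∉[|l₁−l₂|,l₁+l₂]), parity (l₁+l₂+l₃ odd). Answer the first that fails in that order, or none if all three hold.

azimuthal sum: -2 + 1 + 1 = 0  ✓
0 ≤ 4 ≤ 4 (triangle on l)  ✓
L = 2 + 2 + 4 = 8 (even)  ✓

none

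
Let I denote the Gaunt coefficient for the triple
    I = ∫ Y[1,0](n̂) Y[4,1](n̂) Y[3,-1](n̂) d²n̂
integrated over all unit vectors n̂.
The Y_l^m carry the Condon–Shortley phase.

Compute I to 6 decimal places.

-0.238414

Rules hold: Σm=0, L=8 even, 3≤3≤5.
N = 3·9·7 = 189
Δ = 2!·0!·6!/9! = 1/252
Racah Σ t=1..1: t=1:−1/36 = -1/36
⇒ 3j(1 4 3; 0 0 0)² = 4/63, sgn +1
Racah Σ t=1..1: t=1:−1/48 = -1/48
⇒ 3j(1 4 3; 0 1 -1)² = 5/84, sgn -1
4πI² = N·(3j₀)²·(3jₘ)² = 5/7
I = -1·√(0.714286/4π) = -0.23841361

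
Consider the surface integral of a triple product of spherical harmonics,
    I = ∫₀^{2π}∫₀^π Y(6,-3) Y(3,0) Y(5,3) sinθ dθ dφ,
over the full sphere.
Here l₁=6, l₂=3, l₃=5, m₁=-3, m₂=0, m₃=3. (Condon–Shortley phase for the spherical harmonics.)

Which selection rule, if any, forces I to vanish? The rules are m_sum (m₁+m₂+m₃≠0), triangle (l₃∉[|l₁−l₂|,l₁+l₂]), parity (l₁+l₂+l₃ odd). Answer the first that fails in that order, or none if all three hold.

azimuthal sum: -3 + 0 + 3 = 0  ✓
3 ≤ 5 ≤ 9 (triangle on l)  ✓
L = 6 + 3 + 5 = 14 (even)  ✓

none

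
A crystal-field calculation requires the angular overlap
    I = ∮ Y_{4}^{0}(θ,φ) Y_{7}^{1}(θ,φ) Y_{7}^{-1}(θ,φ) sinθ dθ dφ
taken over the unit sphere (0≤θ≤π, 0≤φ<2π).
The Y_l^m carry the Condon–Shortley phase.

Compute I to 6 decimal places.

m-sum 0 ✓  L=18 even ✓  3≤7≤11 ✓
Π(2lᵢ+1) = 9×15×15 = 2025
triangle coeff Δ(4,7,7) = 1/58198140
Σ_t [0,4]: t=0:+1/17418240 t=1:−1/622080 t=2:+1/230400 t=3:−1/622080 t=4:+1/17418240 = 1/806400
(3j)²=2268/230945 [(4 7 7; 0 0 0)], sign=-1
Σ_t [0,4]: t=0:+1/46448640 t=1:−1/1088640 t=2:+1/276480 t=3:−1/518400 t=4:+1/9953280 = 23/25804800
(3j)²=42849/6466460 [(4 7 7; 0 1 -1)], sign=+1
⇒ 4πI² = 281132289/2133423721
I = (-1)√(281132289/2133423721/(4π)) = -0.10240281

-0.102403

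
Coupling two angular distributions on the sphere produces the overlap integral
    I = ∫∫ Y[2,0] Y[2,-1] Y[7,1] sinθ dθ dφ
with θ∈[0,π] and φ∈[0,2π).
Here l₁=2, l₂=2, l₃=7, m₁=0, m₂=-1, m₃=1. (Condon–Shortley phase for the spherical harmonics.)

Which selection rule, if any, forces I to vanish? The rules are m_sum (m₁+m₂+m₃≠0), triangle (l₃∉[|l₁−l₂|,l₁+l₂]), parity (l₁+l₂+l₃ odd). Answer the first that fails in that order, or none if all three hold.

triangle

Σmᵢ = 0  ✓
l₃∈[|l₁−l₂|,l₁+l₂]=[0,4], have l₃=7  ✗
Σlᵢ = 11 ⇒ odd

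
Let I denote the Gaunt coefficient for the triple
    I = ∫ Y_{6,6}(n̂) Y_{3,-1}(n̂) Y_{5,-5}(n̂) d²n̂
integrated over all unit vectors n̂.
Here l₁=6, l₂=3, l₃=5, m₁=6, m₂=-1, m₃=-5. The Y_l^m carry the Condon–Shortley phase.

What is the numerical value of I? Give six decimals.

-0.207001

Checks pass: Σm=0; 14 even; l₃=5∈[3,9].
(2·6+1)(2·3+1)(2·5+1) = 1001
Δ: 4! 8! 2! / 15! → 1/675675
sum: t=1:−1/8640 t=2:+1/2304 t=3:−1/8640 = 7/34560
3j²(6 3 5; 0 0 0) = Δ·Π!·Σ² = 7/429  (sign -1)
sum: t=0:+1/1935360 = 1/1935360
3j²(6 3 5; 6 -1 -5) = Δ·Π!·Σ² = 3/91  (sign +1)
combine: 4πI² = 1001·7/429·3/91 = 7/13
take √, sign -1: I = -0.20700098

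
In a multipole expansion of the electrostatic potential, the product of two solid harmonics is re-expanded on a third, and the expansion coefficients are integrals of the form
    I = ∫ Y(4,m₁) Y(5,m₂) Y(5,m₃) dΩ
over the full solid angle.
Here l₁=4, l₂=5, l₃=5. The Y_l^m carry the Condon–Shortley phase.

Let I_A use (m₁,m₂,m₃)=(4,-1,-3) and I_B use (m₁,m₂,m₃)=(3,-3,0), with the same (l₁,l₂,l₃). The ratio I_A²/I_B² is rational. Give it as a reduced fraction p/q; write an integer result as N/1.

5/3

Same 4,5,5: normalisation and zero-m 3j drop out of the ratio.
A: Δ: 4! 4! 6! / 15! → 1/3153150; sum: t=0:+1/27648 = 1/27648; 3j²(4 5 5; 4 -1 -3) = Δ·Π!·Σ² = 10/429  (sign +1)
B: Δ: 4! 4! 6! / 15! → 1/3153150; sum: t=0:+1/6912 t=1:−1/17280 = 1/11520; 3j²(4 5 5; 3 -3 0) = Δ·Π!·Σ² = 2/143  (sign -1)
I_A²/I_B² = (10/429)/(2/143) = 5/3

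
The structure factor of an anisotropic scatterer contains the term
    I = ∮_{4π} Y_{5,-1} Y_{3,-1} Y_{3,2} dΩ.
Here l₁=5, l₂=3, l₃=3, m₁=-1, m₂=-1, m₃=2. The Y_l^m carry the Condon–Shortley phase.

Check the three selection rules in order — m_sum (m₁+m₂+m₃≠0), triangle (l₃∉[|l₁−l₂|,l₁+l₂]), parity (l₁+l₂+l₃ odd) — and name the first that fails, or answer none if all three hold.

Σmᵢ = 0  ✓
l₃∈[|l₁−l₂|,l₁+l₂]=[2,8], have l₃=3  ✓
Σlᵢ = 11 ⇒ odd  ✗

parity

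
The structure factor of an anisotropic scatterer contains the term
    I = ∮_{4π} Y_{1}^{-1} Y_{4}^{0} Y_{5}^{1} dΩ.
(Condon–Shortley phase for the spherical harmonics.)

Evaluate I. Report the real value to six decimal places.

-0.190188

Rules hold: Σm=0, L=10 even, 3≤5≤5.
N = 3·9·11 = 297
Δ = 0!·2!·8!/11! = 1/495
Racah Σ t=0..0: t=0:+1/576 = 1/576
⇒ 3j(1 4 5; 0 0 0)² = 5/99, sgn -1
Racah Σ t=0..0: t=0:+1/1152 = 1/1152
⇒ 3j(1 4 5; -1 0 1)² = 1/33, sgn +1
4πI² = N·(3j₀)²·(3jₘ)² = 5/11
I = -1·√(0.454545/4π) = -0.19018827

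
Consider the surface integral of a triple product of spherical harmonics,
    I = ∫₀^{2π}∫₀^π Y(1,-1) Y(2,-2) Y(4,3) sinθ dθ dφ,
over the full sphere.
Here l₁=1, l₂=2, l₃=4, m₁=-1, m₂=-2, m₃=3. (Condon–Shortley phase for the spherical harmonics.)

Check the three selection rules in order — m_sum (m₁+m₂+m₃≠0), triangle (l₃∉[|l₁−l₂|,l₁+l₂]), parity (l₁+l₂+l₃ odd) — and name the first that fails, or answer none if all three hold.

Σmᵢ = 0  ✓
l₃∈[|l₁−l₂|,l₁+l₂]=[1,3], have l₃=4  ✗
Σlᵢ = 7 ⇒ odd

triangle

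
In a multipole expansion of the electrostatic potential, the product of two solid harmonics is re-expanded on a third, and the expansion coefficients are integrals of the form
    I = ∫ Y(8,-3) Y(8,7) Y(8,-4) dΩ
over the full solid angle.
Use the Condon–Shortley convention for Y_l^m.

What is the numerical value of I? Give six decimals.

-0.041979

Rules hold: Σm=0, L=24 even, 0≤8≤16.
N = 17·17·17 = 4913
Δ = 8!·8!·8!/25! = 1/236637794250
Racah Σ t=0..8: t=0:+1/65548320768000 t=1:−1/128024064000 t=2:+1/2985984000 t=3:−1/373248000 t=4:+1/191102976 t=5:−1/373248000 t=6:+1/2985984000 t=7:−1/128024064000 t=8:+1/65548320768000 = 11/20808990720
⇒ 3j(8 8 8; 0 0 0)² = 490/96577, sgn +1
Racah Σ t=7..8: t=7:−1/117050572800 t=8:+1/146313216000 = -1/585252864000
⇒ 3j(8 8 8; -3 7 -4)² = 33/37145, sgn -1
4πI² = N·(3j₀)²·(3jₘ)² = 54978/2482597
I = -1·√(0.0221454/4π) = -0.04197942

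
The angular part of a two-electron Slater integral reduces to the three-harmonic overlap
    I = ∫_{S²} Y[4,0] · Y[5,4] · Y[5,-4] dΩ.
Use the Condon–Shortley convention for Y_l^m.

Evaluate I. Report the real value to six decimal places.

Rules hold: Σm=0, L=14 even, 1≤5≤9.
N = 9·11·11 = 1089
Δ = 4!·4!·6!/15! = 1/3153150
Racah Σ t=0..4: t=0:+1/69120 t=1:−1/1728 t=2:+1/576 t=3:−1/1728 t=4:+1/69120 = 7/11520
⇒ 3j(4 5 5; 0 0 0)² = 2/143, sgn -1
Racah Σ t=3..4: t=3:−1/25920 t=4:+1/69120 = -1/41472
⇒ 3j(4 5 5; 0 4 -4)² = 2/143, sgn +1
4πI² = N·(3j₀)²·(3jₘ)² = 36/169
I = -1·√(0.213018/4π) = -0.13019760

-0.130198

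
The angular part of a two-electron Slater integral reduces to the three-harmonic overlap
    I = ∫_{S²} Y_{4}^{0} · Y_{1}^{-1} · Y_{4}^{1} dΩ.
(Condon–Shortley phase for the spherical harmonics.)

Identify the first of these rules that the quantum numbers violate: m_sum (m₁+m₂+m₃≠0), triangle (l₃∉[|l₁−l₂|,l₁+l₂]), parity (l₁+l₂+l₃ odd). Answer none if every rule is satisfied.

Σmᵢ = 0  ✓
l₃∈[|l₁−l₂|,l₁+l₂]=[3,5], have l₃=4  ✓
Σlᵢ = 9 ⇒ odd  ✗

parity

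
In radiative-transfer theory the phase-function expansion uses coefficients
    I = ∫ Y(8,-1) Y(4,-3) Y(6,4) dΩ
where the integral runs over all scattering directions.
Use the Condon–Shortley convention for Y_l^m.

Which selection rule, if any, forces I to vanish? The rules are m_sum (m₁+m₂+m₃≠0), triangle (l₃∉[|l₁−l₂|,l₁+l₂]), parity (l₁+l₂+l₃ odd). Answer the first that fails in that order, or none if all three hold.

Σmᵢ = 0  ✓
l₃∈[|l₁−l₂|,l₁+l₂]=[4,12], have l₃=6  ✓
Σlᵢ = 18 ⇒ even  ✓

none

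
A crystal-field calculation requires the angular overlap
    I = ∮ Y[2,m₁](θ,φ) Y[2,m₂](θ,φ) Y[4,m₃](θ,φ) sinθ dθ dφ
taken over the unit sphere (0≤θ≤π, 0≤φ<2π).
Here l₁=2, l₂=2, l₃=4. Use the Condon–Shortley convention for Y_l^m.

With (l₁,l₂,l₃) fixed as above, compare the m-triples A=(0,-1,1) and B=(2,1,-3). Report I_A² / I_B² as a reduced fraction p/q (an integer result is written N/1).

Same 2,2,4: normalisation and zero-m 3j drop out of the ratio.
A: Δ: 0! 4! 4! / 9! → 1/630; sum: t=0:+1/24 = 1/24; 3j²(2 2 4; 0 -1 1) = Δ·Π!·Σ² = 1/21  (sign -1)
B: Δ: 0! 4! 4! / 9! → 1/630; sum: t=0:+1/144 = 1/144; 3j²(2 2 4; 2 1 -3) = Δ·Π!·Σ² = 1/18  (sign -1)
I_A²/I_B² = (1/21)/(1/18) = 6/7

6/7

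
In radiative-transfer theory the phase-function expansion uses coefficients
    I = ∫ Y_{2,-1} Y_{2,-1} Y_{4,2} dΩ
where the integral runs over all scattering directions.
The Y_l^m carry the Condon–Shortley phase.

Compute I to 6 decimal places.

0.254875

Checks pass: Σm=0; 8 even; l₃=4∈[0,4].
(2·2+1)(2·2+1)(2·4+1) = 225
Δ: 0! 4! 4! / 9! → 1/630
sum: t=0:+1/16 = 1/16
3j²(2 2 4; 0 0 0) = Δ·Π!·Σ² = 2/35  (sign +1)
sum: t=0:+1/36 = 1/36
3j²(2 2 4; -1 -1 2) = Δ·Π!·Σ² = 4/63  (sign +1)
combine: 4πI² = 225·2/35·4/63 = 40/49
take √, sign +1: I = 0.25487487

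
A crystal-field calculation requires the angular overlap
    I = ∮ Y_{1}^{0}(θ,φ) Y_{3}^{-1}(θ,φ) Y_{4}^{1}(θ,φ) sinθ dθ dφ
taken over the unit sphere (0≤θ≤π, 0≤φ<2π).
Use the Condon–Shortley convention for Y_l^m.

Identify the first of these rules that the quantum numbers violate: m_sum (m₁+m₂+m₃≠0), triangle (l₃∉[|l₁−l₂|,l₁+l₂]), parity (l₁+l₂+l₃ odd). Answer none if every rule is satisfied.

none

m₁+m₂+m₃ = 0 − 1 + 1 = 0  ✓
triangle: |1−3|=2 ≤ l₃=4 ≤ 1+3=4  ✓
parity: l₁+l₂+l₃ = 8 is even  ✓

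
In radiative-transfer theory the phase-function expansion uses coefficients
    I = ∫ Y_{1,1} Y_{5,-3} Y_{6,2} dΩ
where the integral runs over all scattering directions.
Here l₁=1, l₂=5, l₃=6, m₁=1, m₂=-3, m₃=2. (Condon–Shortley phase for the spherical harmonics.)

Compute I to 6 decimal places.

0.100084

Rules hold: Σm=0, L=12 even, 4≤6≤6.
N = 3·11·13 = 429
Δ = 0!·2!·10!/13! = 1/858
Racah Σ t=0..0: t=0:+1/14400 = 1/14400
⇒ 3j(1 5 6; 0 0 0)² = 6/143, sgn +1
Racah Σ t=0..0: t=0:+1/161280 = 1/161280
⇒ 3j(1 5 6; 1 -3 2)² = 1/143, sgn +1
4πI² = N·(3j₀)²·(3jₘ)² = 18/143
I = +1·√(0.125874/4π) = 0.10008369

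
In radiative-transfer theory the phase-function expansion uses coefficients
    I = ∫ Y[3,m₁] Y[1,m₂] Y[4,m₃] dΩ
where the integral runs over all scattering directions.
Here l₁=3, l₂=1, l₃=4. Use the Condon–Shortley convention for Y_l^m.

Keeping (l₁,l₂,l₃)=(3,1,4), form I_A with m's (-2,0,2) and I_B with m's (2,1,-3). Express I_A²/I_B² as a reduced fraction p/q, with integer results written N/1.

Same 3,1,4: normalisation and zero-m 3j drop out of the ratio.
A: Δ: 0! 6! 2! / 9! → 1/252; sum: t=0:+1/120 = 1/120; 3j²(3 1 4; -2 0 2) = Δ·Π!·Σ² = 1/21  (sign +1)
B: Δ: 0! 6! 2! / 9! → 1/252; sum: t=0:+1/240 = 1/240; 3j²(3 1 4; 2 1 -3) = Δ·Π!·Σ² = 1/12  (sign -1)
I_A²/I_B² = (1/21)/(1/12) = 4/7

4/7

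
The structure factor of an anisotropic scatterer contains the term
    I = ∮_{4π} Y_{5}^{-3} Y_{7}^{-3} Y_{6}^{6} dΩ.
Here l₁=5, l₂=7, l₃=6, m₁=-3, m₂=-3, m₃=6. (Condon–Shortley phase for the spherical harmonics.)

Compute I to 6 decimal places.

-0.117735

Checks pass: Σm=0; 18 even; l₃=6∈[2,12].
(2·5+1)(2·7+1)(2·6+1) = 2145
Δ: 6! 4! 8! / 19! → 1/174594420
sum: t=1:−1/4147200 t=2:+1/207360 t=3:−1/82944 t=4:+1/207360 t=5:−1/4147200 = -1/345600
3j²(5 7 6; 0 0 0) = Δ·Π!·Σ² = 420/46189  (sign -1)
sum: t=4:+1/46448640 = 1/46448640
3j²(5 7 6; -3 -3 6) = Δ·Π!·Σ² = 75/8398  (sign +1)
combine: 4πI² = 2145·420/46189·75/8398 = 236250/1356277
take √, sign -1: I = -0.11773532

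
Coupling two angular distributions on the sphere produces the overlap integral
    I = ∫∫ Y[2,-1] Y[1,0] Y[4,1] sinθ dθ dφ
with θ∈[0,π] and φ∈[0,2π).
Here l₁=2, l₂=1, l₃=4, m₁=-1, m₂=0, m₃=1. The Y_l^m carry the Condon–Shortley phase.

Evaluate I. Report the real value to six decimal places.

0.000000

triangle: need 1≤l₃≤3, have 4; I=0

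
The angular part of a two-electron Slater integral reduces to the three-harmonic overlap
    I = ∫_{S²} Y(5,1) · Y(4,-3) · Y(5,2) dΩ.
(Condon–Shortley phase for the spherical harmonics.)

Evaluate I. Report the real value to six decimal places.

Rules hold: Σm=0, L=14 even, 1≤5≤9.
N = 11·9·11 = 1089
Δ = 4!·6!·4!/15! = 1/3153150
Racah Σ t=0..4: t=0:+1/69120 t=1:−1/1728 t=2:+1/576 t=3:−1/1728 t=4:+1/69120 = 7/11520
⇒ 3j(5 4 5; 0 0 0)² = 2/143, sgn -1
Racah Σ t=0..1: t=0:+1/6912 t=1:−1/5184 = -1/20736
⇒ 3j(5 4 5; 1 -3 2)² = 5/2574, sgn +1
4πI² = N·(3j₀)²·(3jₘ)² = 5/169
I = -1·√(0.0295858/4π) = -0.04852178

-0.048522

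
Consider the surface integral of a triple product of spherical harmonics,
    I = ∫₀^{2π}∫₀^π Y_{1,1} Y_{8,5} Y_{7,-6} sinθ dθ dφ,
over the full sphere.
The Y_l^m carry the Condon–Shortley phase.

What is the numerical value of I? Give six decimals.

Checks pass: Σm=0; 16 even; l₃=7∈[7,9].
(2·1+1)(2·8+1)(2·7+1) = 765
Δ: 2! 0! 14! / 17! → 1/2040
sum: t=1:−1/25401600 = -1/25401600
3j²(1 8 7; 0 0 0) = Δ·Π!·Σ² = 8/255  (sign +1)
sum: t=0:+1/12454041600 = 1/12454041600
3j²(1 8 7; 1 5 -6) = Δ·Π!·Σ² = 1/680  (sign -1)
combine: 4πI² = 765·8/255·1/680 = 3/85
take √, sign -1: I = -0.05299638

-0.052996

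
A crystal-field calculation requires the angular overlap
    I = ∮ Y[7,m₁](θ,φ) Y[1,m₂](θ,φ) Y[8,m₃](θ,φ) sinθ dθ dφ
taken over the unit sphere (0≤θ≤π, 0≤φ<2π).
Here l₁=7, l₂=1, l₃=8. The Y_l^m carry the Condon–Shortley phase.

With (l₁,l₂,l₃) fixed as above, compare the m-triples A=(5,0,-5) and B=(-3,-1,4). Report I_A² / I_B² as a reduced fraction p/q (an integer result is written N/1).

13/22

Shared (l₁,l₂,l₃)=(7,1,8): N and (l;000)² cancel in I_A²/I_B².
A: Δ = 0!·14!·2!/17! = 1/2040; Racah Σ t=0..0: t=0:+1/958003200 = 1/958003200; ⇒ 3j(7 1 8; 5 0 -5)² = 13/680, sgn -1
B: Δ = 0!·14!·2!/17! = 1/2040; Racah Σ t=0..0: t=0:+1/174182400 = 1/174182400; ⇒ 3j(7 1 8; -3 -1 4)² = 11/340, sgn +1
I_A²/I_B² = (13/680)/(11/340) = 13/22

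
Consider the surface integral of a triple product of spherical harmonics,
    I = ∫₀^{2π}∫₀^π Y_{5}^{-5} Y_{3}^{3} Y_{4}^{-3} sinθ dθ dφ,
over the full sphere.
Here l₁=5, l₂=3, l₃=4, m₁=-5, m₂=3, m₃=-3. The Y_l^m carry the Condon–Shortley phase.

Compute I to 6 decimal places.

Σmᵢ = -5 ≠ 0, so the φ-integral vanishes; I = 0

0.000000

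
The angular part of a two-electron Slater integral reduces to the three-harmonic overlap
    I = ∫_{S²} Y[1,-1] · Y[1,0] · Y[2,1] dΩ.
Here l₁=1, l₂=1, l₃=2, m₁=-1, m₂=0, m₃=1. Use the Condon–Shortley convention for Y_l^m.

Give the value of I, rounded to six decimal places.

Rules hold: Σm=0, L=4 even, 0≤2≤2.
N = 3·3·5 = 45
Δ = 0!·2!·2!/5! = 1/30
Racah Σ t=0..0: t=0:+1/1 = 1/1
⇒ 3j(1 1 2; 0 0 0)² = 2/15, sgn +1
Racah Σ t=0..0: t=0:+1/2 = 1/2
⇒ 3j(1 1 2; -1 0 1)² = 1/10, sgn -1
4πI² = N·(3j₀)²·(3jₘ)² = 3/5
I = -1·√(0.6/4π) = -0.21850969

-0.218510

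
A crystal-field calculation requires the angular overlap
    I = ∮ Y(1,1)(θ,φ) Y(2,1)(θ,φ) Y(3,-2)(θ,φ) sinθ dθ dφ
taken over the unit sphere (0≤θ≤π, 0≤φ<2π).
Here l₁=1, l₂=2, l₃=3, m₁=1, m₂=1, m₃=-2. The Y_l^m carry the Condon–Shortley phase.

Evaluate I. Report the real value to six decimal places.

m-sum 0 ✓  L=6 even ✓  1≤3≤3 ✓
Π(2lᵢ+1) = 3×5×7 = 105
triangle coeff Δ(1,2,3) = 1/105
Σ_t [0,0]: t=0:+1/4 = 1/4
(3j)²=3/35 [(1 2 3; 0 0 0)], sign=-1
Σ_t [0,0]: t=0:+1/12 = 1/12
(3j)²=2/21 [(1 2 3; 1 1 -2)], sign=-1
⇒ 4πI² = 6/7
I = (+1)√(6/7/(4π)) = 0.26116903

0.261169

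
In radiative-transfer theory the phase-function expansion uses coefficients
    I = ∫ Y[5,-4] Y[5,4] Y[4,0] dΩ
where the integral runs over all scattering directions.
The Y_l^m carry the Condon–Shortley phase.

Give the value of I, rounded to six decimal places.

-0.130198

m-sum 0 ✓  L=14 even ✓  0≤4≤10 ✓
Π(2lᵢ+1) = 11×11×9 = 1089
triangle coeff Δ(5,5,4) = 1/3153150
Σ_t [1,5]: t=1:−1/69120 t=2:+1/1728 t=3:−1/576 t=4:+1/1728 t=5:−1/69120 = -7/11520
(3j)²=2/143 [(5 5 4; 0 0 0)], sign=-1
Σ_t [5,6]: t=5:−1/69120 t=6:+1/25920 = 1/41472
(3j)²=2/143 [(5 5 4; -4 4 0)], sign=+1
⇒ 4πI² = 36/169
I = (-1)√(36/169/(4π)) = -0.13019760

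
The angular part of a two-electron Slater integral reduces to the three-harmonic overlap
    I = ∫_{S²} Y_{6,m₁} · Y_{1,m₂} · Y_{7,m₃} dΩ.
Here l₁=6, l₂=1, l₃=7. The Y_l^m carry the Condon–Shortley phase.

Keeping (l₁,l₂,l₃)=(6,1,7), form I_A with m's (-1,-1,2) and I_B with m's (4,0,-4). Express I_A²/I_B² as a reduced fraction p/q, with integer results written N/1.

12/11

Shared (l₁,l₂,l₃)=(6,1,7): N and (l;000)² cancel in I_A²/I_B².
A: Δ = 0!·12!·2!/15! = 1/1365; Racah Σ t=0..0: t=0:+1/1209600 = 1/1209600; ⇒ 3j(6 1 7; -1 -1 2)² = 12/455, sgn -1
B: Δ = 0!·12!·2!/15! = 1/1365; Racah Σ t=0..0: t=0:+1/7257600 = 1/7257600; ⇒ 3j(6 1 7; 4 0 -4)² = 11/455, sgn -1
I_A²/I_B² = (12/455)/(11/455) = 12/11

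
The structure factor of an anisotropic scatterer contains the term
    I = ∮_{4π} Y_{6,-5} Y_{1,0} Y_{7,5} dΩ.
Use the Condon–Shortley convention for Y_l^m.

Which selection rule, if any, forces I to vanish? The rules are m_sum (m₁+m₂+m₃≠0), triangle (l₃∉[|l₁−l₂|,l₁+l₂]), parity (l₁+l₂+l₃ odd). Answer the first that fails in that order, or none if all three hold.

Σmᵢ = 0  ✓
l₃∈[|l₁−l₂|,l₁+l₂]=[5,7], have l₃=7  ✓
Σlᵢ = 14 ⇒ even  ✓

none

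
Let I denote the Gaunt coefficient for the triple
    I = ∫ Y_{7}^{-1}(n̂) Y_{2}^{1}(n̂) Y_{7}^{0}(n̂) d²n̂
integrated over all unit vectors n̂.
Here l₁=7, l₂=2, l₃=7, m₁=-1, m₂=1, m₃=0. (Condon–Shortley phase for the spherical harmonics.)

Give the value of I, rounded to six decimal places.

Checks pass: Σm=0; 16 even; l₃=7∈[5,9].
(2·7+1)(2·2+1)(2·7+1) = 1125
Δ: 2! 12! 2! / 17! → 1/185640
sum: t=0:+1/2419200 t=1:−1/518400 t=2:+1/2419200 = -1/907200
3j²(7 2 7; 0 0 0) = Δ·Π!·Σ² = 56/3315  (sign +1)
sum: t=1:−1/1209600 t=2:+1/1036800 = 1/7257600
3j²(7 2 7; -1 1 0) = Δ·Π!·Σ² = 1/2210  (sign -1)
combine: 4πI² = 1125·56/3315·1/2210 = 420/48841
take √, sign -1: I = -0.02615938

-0.026159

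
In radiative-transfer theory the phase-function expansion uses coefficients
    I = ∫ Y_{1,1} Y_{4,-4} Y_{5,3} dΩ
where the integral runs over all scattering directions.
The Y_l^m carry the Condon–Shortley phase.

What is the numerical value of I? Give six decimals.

-0.049106

Checks pass: Σm=0; 10 even; l₃=5∈[3,5].
(2·1+1)(2·4+1)(2·5+1) = 297
Δ: 0! 2! 8! / 11! → 1/495
sum: t=0:+1/576 = 1/576
3j²(1 4 5; 0 0 0) = Δ·Π!·Σ² = 5/99  (sign -1)
sum: t=0:+1/80640 = 1/80640
3j²(1 4 5; 1 -4 3) = Δ·Π!·Σ² = 1/495  (sign +1)
combine: 4πI² = 297·5/99·1/495 = 1/33
take √, sign -1: I = -0.04910640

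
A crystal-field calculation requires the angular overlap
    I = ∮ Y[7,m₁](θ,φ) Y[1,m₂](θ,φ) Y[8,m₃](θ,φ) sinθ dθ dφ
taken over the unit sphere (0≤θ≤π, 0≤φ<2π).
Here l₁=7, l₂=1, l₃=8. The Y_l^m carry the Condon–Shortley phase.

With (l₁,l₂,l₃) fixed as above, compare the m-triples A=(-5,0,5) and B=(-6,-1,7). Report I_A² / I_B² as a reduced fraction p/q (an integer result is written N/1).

l's match ⇒ only the (l;m) 3-j factors differ between A and B.
A: triangle coeff Δ(7,1,8) = 1/2040; Σ_t [0,0]: t=0:+1/958003200 = 1/958003200; (3j)²=13/680 [(7 1 8; -5 0 5)], sign=-1
B: triangle coeff Δ(7,1,8) = 1/2040; Σ_t [0,0]: t=0:+1/12454041600 = 1/12454041600; (3j)²=7/136 [(7 1 8; -6 -1 7)], sign=-1
I_A²/I_B² = (13/680)/(7/136) = 13/35

13/35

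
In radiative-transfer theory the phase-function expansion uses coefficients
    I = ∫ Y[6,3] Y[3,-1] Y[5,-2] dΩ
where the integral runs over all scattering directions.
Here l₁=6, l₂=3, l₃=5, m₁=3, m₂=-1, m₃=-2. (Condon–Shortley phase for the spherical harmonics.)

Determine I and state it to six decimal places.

-0.152880

Checks pass: Σm=0; 14 even; l₃=5∈[3,9].
(2·6+1)(2·3+1)(2·5+1) = 1001
Δ: 4! 8! 2! / 15! → 1/675675
sum: t=1:−1/8640 t=2:+1/2304 t=3:−1/8640 = 7/34560
3j²(6 3 5; 0 0 0) = Δ·Π!·Σ² = 7/429  (sign -1)
sum: t=0:+1/34560 t=1:−1/8640 t=2:+1/40320 = -1/16128
3j²(6 3 5; 3 -1 -2) = Δ·Π!·Σ² = 18/1001  (sign +1)
combine: 4πI² = 1001·7/429·18/1001 = 42/143
take √, sign -1: I = -0.15288036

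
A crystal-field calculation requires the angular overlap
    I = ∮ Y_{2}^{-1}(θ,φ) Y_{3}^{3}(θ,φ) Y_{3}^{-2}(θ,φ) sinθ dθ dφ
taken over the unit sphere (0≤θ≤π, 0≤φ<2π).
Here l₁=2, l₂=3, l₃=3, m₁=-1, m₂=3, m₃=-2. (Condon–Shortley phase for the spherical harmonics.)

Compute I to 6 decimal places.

-0.210261

m-sum 0 ✓  L=8 even ✓  1≤3≤5 ✓
Π(2lᵢ+1) = 5×7×7 = 245
triangle coeff Δ(2,3,3) = 1/3780
Σ_t [0,2]: t=0:+1/24 t=1:−1/4 t=2:+1/24 = -1/6
(3j)²=4/105 [(2 3 3; 0 0 0)], sign=+1
Σ_t [2,2]: t=2:+1/48 = 1/48
(3j)²=5/84 [(2 3 3; -1 3 -2)], sign=-1
⇒ 4πI² = 5/9
I = (-1)√(5/9/(4π)) = -0.21026104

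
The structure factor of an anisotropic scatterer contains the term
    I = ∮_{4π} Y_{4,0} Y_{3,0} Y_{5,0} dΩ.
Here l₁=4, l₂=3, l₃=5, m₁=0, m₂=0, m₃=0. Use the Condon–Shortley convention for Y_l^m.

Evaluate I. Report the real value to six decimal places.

0.148374

m-sum 0 ✓  L=12 even ✓  1≤5≤7 ✓
Π(2lᵢ+1) = 9×7×11 = 693
triangle coeff Δ(4,3,5) = 1/180180
Σ_t [0,2]: t=0:+1/576 t=1:−1/144 t=2:+1/576 = -1/288
(3j)²=20/1001 [(4 3 5; 0 0 0)], sign=+1
(m-triple is (0,0,0) — same symbol as above.)
⇒ 4πI² = 3600/13013
I = (+1)√(3600/13013/(4π)) = 0.14837393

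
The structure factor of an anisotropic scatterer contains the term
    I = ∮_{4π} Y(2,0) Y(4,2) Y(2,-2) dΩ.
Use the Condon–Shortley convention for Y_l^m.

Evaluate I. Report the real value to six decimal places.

0.156078

Checks pass: Σm=0; 8 even; l₃=2∈[2,6].
(2·2+1)(2·4+1)(2·2+1) = 225
Δ: 4! 0! 4! / 9! → 1/630
sum: t=2:+1/16 = 1/16
3j²(2 4 2; 0 0 0) = Δ·Π!·Σ² = 2/35  (sign +1)
sum: t=2:+1/96 = 1/96
3j²(2 4 2; 0 2 -2) = Δ·Π!·Σ² = 1/42  (sign +1)
combine: 4πI² = 225·2/35·1/42 = 15/49
take √, sign +1: I = 0.15607835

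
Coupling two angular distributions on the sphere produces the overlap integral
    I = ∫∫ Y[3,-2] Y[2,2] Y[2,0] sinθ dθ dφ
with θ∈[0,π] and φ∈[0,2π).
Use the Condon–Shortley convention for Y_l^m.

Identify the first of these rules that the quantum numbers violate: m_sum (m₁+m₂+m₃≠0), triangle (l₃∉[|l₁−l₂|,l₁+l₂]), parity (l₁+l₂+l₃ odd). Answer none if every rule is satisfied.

Σmᵢ = 0  ✓
l₃∈[|l₁−l₂|,l₁+l₂]=[1,5], have l₃=2  ✓
Σlᵢ = 7 ⇒ odd  ✗

parity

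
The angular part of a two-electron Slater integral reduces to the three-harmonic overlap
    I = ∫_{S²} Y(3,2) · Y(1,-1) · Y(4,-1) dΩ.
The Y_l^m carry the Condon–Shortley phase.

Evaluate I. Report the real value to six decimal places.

m-sum 0 ✓  L=8 even ✓  2≤4≤4 ✓
Π(2lᵢ+1) = 7×3×9 = 189
triangle coeff Δ(3,1,4) = 1/252
Σ_t [0,0]: t=0:+1/36 = 1/36
(3j)²=4/63 [(3 1 4; 0 0 0)], sign=+1
Σ_t [0,0]: t=0:+1/240 = 1/240
(3j)²=1/84 [(3 1 4; 2 -1 -1)], sign=-1
⇒ 4πI² = 1/7
I = (-1)√(1/7/(4π)) = -0.10662181

-0.106622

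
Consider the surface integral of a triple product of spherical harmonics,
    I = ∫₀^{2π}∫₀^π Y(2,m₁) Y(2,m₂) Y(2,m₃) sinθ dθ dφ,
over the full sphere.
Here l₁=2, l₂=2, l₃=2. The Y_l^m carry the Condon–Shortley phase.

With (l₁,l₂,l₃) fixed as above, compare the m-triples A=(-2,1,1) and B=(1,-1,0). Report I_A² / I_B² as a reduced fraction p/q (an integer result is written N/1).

Same 2,2,2: normalisation and zero-m 3j drop out of the ratio.
A: Δ: 2! 2! 2! / 7! → 1/630; sum: t=2:+1/4 = 1/4; 3j²(2 2 2; -2 1 1) = Δ·Π!·Σ² = 3/35  (sign -1)
B: Δ: 2! 2! 2! / 7! → 1/630; sum: t=0:+1/2 t=1:−1/4 = 1/4; 3j²(2 2 2; 1 -1 0) = Δ·Π!·Σ² = 1/70  (sign +1)
I_A²/I_B² = (3/35)/(1/70) = 6/1

6/1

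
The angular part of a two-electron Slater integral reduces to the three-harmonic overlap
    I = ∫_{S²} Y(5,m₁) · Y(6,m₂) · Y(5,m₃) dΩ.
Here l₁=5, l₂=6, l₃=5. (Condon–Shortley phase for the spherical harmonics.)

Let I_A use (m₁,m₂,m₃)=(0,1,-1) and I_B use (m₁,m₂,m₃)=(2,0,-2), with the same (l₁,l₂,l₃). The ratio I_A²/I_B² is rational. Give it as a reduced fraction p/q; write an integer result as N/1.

35/81

Same 5,6,5: normalisation and zero-m 3j drop out of the ratio.
A: Δ: 6! 4! 6! / 17! → 1/28588560; sum: t=1:−1/2073600 t=2:+1/34560 t=3:−1/6912 t=4:+1/10368 t=5:−1/138240 = -7/259200; 3j²(5 6 5; 0 1 -1) = Δ·Π!·Σ² = 28/7293  (sign -1)
B: Δ: 6! 4! 6! / 17! → 1/28588560; sum: t=0:+1/3110400 t=1:−1/57600 t=2:+1/13824 t=3:−1/31104 = 1/43200; 3j²(5 6 5; 2 0 -2) = Δ·Π!·Σ² = 108/12155  (sign -1)
I_A²/I_B² = (28/7293)/(108/12155) = 35/81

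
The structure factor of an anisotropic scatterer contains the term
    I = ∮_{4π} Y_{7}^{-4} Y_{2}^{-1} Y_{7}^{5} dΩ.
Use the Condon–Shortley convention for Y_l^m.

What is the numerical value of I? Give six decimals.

-0.188767

Rules hold: Σm=0, L=16 even, 5≤7≤9.
N = 15·5·15 = 1125
Δ = 2!·12!·2!/17! = 1/185640
Racah Σ t=0..2: t=0:+1/2419200 t=1:−1/518400 t=2:+1/2419200 = -1/907200
⇒ 3j(7 2 7; 0 0 0)² = 56/3315, sgn +1
Racah Σ t=0..1: t=0:+1/79833600 t=1:−1/14515200 = -1/17740800
⇒ 3j(7 2 7; -4 -1 5)² = 729/30940, sgn -1
4πI² = N·(3j₀)²·(3jₘ)² = 21870/48841
I = -1·√(0.44778/4π) = -0.18876748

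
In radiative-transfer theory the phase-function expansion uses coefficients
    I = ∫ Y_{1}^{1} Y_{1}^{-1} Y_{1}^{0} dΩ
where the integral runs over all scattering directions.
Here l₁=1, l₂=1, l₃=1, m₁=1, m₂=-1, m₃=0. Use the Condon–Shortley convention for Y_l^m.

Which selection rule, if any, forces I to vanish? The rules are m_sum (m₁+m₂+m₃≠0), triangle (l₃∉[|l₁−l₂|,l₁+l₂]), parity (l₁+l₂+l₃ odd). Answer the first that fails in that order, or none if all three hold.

m₁+m₂+m₃ = 1 − 1 + 0 = 0  ✓
triangle: |1−1|=0 ≤ l₃=1 ≤ 1+1=2  ✓
parity: l₁+l₂+l₃ = 3 is odd  ✗

parity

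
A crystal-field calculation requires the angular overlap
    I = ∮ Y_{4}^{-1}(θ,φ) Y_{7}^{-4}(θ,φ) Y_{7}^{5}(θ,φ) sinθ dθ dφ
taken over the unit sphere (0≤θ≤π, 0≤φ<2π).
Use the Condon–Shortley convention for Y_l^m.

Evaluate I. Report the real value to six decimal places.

Rules hold: Σm=0, L=18 even, 3≤7≤11.
N = 9·15·15 = 2025
Δ = 4!·4!·10!/19! = 1/58198140
Racah Σ t=0..4: t=0:+1/17418240 t=1:−1/622080 t=2:+1/230400 t=3:−1/622080 t=4:+1/17418240 = 1/806400
⇒ 3j(4 7 7; 0 0 0)² = 2268/230945, sgn -1
Racah Σ t=1..3: t=1:−1/11612160 t=2:+1/8709120 t=3:−1/87091200 = 1/58060800
⇒ 3j(4 7 7; -1 -4 5)² = 99/117572, sgn +1
4πI² = N·(3j₀)²·(3jₘ)² = 295245/17631601
I = -1·√(0.0167452/4π) = -0.03650400

-0.036504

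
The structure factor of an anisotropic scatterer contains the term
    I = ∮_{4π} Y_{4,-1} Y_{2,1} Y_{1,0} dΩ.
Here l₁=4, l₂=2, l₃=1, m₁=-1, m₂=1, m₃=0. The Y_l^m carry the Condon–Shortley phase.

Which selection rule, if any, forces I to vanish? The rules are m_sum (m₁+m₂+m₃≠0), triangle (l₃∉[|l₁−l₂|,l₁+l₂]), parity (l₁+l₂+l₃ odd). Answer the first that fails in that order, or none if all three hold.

Σmᵢ = 0  ✓
l₃∈[|l₁−l₂|,l₁+l₂]=[2,6], have l₃=1  ✗
Σlᵢ = 7 ⇒ odd

triangle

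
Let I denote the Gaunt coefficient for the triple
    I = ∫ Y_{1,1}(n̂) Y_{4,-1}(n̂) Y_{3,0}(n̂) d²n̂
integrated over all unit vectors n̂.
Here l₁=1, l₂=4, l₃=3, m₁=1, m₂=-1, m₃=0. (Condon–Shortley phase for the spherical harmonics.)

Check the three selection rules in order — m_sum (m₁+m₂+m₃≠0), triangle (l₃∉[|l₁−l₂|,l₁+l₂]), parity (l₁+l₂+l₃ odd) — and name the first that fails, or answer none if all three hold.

none

azimuthal sum: 1 − 1 + 0 = 0  ✓
3 ≤ 3 ≤ 5 (triangle on l)  ✓
L = 1 + 4 + 3 = 8 (even)  ✓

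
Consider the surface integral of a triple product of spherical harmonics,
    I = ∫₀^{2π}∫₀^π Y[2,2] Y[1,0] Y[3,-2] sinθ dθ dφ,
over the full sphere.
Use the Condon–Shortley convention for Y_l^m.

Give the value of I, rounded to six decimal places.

0.184674

Rules hold: Σm=0, L=6 even, 1≤3≤3.
N = 5·3·7 = 105
Δ = 0!·4!·2!/7! = 1/105
Racah Σ t=0..0: t=0:+1/4 = 1/4
⇒ 3j(2 1 3; 0 0 0)² = 3/35, sgn -1
Racah Σ t=0..0: t=0:+1/24 = 1/24
⇒ 3j(2 1 3; 2 0 -2)² = 1/21, sgn -1
4πI² = N·(3j₀)²·(3jₘ)² = 3/7
I = +1·√(0.428571/4π) = 0.18467439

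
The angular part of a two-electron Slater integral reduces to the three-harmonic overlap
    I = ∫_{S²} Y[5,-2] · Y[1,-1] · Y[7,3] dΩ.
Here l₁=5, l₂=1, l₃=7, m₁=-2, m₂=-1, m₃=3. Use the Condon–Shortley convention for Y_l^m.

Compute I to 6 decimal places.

0.000000

l₃=7 ∉ [4,6] — triangle fails ⇒ I = 0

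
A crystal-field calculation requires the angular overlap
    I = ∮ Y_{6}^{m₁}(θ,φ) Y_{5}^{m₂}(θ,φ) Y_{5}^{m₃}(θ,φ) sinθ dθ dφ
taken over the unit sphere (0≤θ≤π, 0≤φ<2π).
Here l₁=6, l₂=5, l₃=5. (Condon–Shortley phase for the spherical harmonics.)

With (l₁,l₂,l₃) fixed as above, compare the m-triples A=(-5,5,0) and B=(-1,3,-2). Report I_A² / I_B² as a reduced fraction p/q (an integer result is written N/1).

l's match ⇒ only the (l;m) 3-j factors differ between A and B.
A: triangle coeff Δ(6,5,5) = 1/28588560; Σ_t [6,6]: t=6:+1/2073600 = 1/2073600; (3j)²=15/884 [(6 5 5; -5 5 0)], sign=-1
B: triangle coeff Δ(6,5,5) = 1/28588560; Σ_t [4,6]: t=4:+1/41472 t=5:−1/34560 t=6:+1/345600 = -1/518400; (3j)²=7/36465 [(6 5 5; -1 3 -2)], sign=+1
I_A²/I_B² = (15/884)/(7/36465) = 2475/28

2475/28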